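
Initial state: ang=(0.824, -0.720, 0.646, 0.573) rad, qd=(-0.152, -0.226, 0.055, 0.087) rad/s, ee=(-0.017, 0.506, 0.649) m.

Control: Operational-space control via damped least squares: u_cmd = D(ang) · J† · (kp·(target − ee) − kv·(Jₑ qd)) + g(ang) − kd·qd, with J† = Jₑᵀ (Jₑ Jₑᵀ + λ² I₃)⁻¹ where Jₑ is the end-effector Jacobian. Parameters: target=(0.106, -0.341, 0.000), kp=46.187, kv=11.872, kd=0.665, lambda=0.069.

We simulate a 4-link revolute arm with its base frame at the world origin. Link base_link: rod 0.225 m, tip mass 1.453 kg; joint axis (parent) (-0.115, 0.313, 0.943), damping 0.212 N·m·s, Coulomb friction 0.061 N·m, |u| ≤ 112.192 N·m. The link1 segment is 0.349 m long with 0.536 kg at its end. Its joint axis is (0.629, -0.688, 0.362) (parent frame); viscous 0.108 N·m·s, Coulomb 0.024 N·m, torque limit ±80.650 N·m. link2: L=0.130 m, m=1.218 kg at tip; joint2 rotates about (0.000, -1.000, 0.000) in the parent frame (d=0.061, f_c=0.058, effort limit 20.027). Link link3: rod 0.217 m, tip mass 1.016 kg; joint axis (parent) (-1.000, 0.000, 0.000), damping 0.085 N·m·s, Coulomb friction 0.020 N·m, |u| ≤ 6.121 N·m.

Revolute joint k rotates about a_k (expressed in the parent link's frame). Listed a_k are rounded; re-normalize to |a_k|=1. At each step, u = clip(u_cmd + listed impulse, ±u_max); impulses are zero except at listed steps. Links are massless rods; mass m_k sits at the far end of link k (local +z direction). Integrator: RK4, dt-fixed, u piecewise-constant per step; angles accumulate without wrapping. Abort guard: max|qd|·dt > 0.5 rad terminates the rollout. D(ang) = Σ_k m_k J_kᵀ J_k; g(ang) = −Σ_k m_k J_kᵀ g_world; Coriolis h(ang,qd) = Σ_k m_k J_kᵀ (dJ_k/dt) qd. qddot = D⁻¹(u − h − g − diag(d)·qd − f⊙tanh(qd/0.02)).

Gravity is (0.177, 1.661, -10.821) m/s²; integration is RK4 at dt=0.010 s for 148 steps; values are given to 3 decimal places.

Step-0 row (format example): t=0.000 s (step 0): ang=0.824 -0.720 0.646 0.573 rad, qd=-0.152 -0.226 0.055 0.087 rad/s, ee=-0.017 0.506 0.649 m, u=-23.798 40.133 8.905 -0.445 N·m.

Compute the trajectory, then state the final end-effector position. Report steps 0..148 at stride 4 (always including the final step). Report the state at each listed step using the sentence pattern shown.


t=0.040 s (step 4): ang=0.697 -0.727 0.745 0.675 rad, qd=-5.268 0.110 3.934 4.113 rad/s, ee=-0.013 0.489 0.634 m, u=-13.413 30.783 4.223 -2.842 N·m.
t=0.080 s (step 8): ang=0.445 -0.703 0.919 0.857 rad, qd=-7.139 1.157 4.549 4.774 rad/s, ee=0.002 0.448 0.613 m, u=-6.833 23.797 2.710 -2.638 N·m.
t=0.120 s (step 12): ang=0.140 -0.634 1.095 1.055 rad, qd=-7.951 2.265 4.162 5.146 rad/s, ee=0.020 0.395 0.595 m, u=-2.829 17.882 1.756 -2.412 N·m.
t=0.160 s (step 16): ang=-0.176 -0.522 1.248 1.278 rad, qd=-7.608 3.282 3.526 6.117 rad/s, ee=0.036 0.336 0.581 m, u=-0.101 9.834 0.708 -2.370 N·m.
t=0.200 s (step 20): ang=-0.448 -0.379 1.389 1.541 rad, qd=-5.818 3.730 3.750 6.867 rad/s, ee=0.041 0.274 0.571 m, u=1.981 -1.391 -0.667 -2.040 N·m.
t=0.240 s (step 24): ang=-0.643 -0.239 1.565 1.801 rad, qd=-4.051 3.118 5.157 5.872 rad/s, ee=0.031 0.215 0.566 m, u=3.703 -9.450 -1.513 -1.118 N·m.
t=0.280 s (step 28): ang=-0.786 -0.139 1.790 2.000 rad, qd=-3.324 1.835 5.742 4.043 rad/s, ee=0.013 0.167 0.569 m, u=4.042 -11.904 -2.068 -0.290 N·m.
t=0.320 s (step 32): ang=-0.924 -0.096 1.988 2.126 rad, qd=-3.688 0.301 3.757 2.322 rad/s, ee=-0.003 0.134 0.577 m, u=2.512 -10.162 -2.602 0.297 N·m.
t=0.360 s (step 36): ang=-1.084 -0.110 2.080 2.192 rad, qd=-4.254 -0.904 0.960 1.019 rad/s, ee=-0.010 0.109 0.583 m, u=1.932 -7.985 -1.995 0.828 N·m.
t=0.400 s (step 40): ang=-1.257 -0.161 2.083 2.214 rad, qd=-4.284 -1.593 -0.514 0.176 rad/s, ee=-0.010 0.085 0.585 m, u=2.364 -7.413 -1.310 1.154 N·m.
t=0.440 s (step 44): ang=-1.415 -0.233 2.054 2.214 rad, qd=-3.487 -1.960 -0.808 -0.067 rad/s, ee=-0.007 0.058 0.584 m, u=2.710 -7.403 -1.028 1.055 N·m.
t=0.480 s (step 48): ang=-1.531 -0.317 2.025 2.213 rad, qd=-2.369 -2.248 -0.616 0.038 rad/s, ee=-0.001 0.027 0.580 m, u=2.555 -6.818 -1.090 0.786 N·m.
t=0.520 s (step 52): ang=-1.608 -0.413 2.005 2.217 rad, qd=-1.505 -2.565 -0.445 0.140 rad/s, ee=0.007 -0.009 0.572 m, u=2.090 -5.540 -1.219 0.598 N·m.
t=0.560 s (step 56): ang=-1.657 -0.523 1.988 2.223 rad, qd=-1.014 -2.897 -0.419 0.136 rad/s, ee=0.018 -0.047 0.559 m, u=1.508 -3.873 -1.283 0.496 N·m.
t=0.600 s (step 60): ang=-1.692 -0.645 1.970 2.227 rad, qd=-0.763 -3.193 -0.478 0.068 rad/s, ee=0.030 -0.088 0.539 m, u=0.909 -2.012 -1.286 0.413 N·m.
t=0.640 s (step 64): ang=-1.720 -0.777 1.949 2.228 rad, qd=-0.610 -3.416 -0.559 0.008 rad/s, ee=0.043 -0.130 0.512 m, u=0.416 -0.004 -1.262 0.289 N·m.
t=0.680 s (step 68): ang=-1.741 -0.917 1.925 2.228 rad, qd=-0.474 -3.543 -0.642 -0.004 rad/s, ee=0.054 -0.171 0.477 m, u=0.161 2.131 -1.226 0.113 N·m.
t=0.720 s (step 72): ang=-1.757 -1.059 1.898 2.228 rad, qd=-0.330 -3.564 -0.716 0.012 rad/s, ee=0.063 -0.207 0.436 m, u=0.186 4.320 -1.169 -0.064 N·m.
t=0.760 s (step 76): ang=-1.767 -1.200 1.868 2.229 rad, qd=-0.166 -3.478 -0.760 0.056 rad/s, ee=0.069 -0.238 0.391 m, u=0.417 6.430 -1.087 -0.218 N·m.
t=0.800 s (step 80): ang=-1.771 -1.336 1.838 2.233 rad, qd=0.007 -3.297 -0.758 0.111 rad/s, ee=0.074 -0.262 0.344 m, u=0.708 8.319 -0.981 -0.321 N·m.
t=0.840 s (step 84): ang=-1.767 -1.463 1.809 2.238 rad, qd=0.154 -3.046 -0.704 0.127 rad/s, ee=0.078 -0.278 0.297 m, u=0.937 9.874 -0.859 -0.343 N·m.
t=0.880 s (step 88): ang=-1.758 -1.579 1.782 2.243 rad, qd=0.286 -2.746 -0.598 0.136 rad/s, ee=0.080 -0.288 0.253 m, u=1.004 11.037 -0.742 -0.310 N·m.
t=0.920 s (step 92): ang=-1.745 -1.682 1.761 2.248 rad, qd=0.384 -2.423 -0.463 0.122 rad/s, ee=0.081 -0.292 0.213 m, u=0.932 11.808 -0.641 -0.226 N·m.
t=0.960 s (step 96): ang=-1.728 -1.773 1.746 2.253 rad, qd=0.446 -2.095 -0.319 0.098 rad/s, ee=0.082 -0.293 0.178 m, u=0.798 12.231 -0.561 -0.119 N·m.
t=1.000 s (step 100): ang=-1.710 -1.850 1.736 2.256 rad, qd=0.476 -1.778 -0.184 0.077 rad/s, ee=0.083 -0.291 0.149 m, u=0.671 12.377 -0.502 -0.012 N·m.
t=1.040 s (step 104): ang=-1.690 -1.915 1.731 2.259 rad, qd=0.483 -1.482 -0.070 0.068 rad/s, ee=0.084 -0.287 0.124 m, u=0.584 12.323 -0.458 0.082 N·m.
t=1.080 s (step 108): ang=-1.671 -1.969 1.729 2.262 rad, qd=0.478 -1.214 -0.005 0.073 rad/s, ee=0.084 -0.283 0.104 m, u=0.535 12.136 -0.407 0.161 N·m.
t=1.120 s (step 112): ang=-1.652 -2.013 1.730 2.265 rad, qd=0.466 -0.980 0.008 0.089 rad/s, ee=0.085 -0.279 0.088 m, u=0.494 11.876 -0.339 0.226 N·m.
t=1.160 s (step 116): ang=-1.634 -2.048 1.730 2.269 rad, qd=0.452 -0.781 0.023 0.109 rad/s, ee=0.085 -0.275 0.075 m, u=0.450 11.591 -0.286 0.284 N·m.
t=1.200 s (step 120): ang=-1.616 -2.076 1.732 2.274 rad, qd=0.438 -0.617 0.045 0.131 rad/s, ee=0.086 -0.272 0.065 m, u=0.405 11.311 -0.247 0.336 N·m.
t=1.240 s (step 124): ang=-1.599 -2.098 1.734 2.280 rad, qd=0.425 -0.486 0.075 0.155 rad/s, ee=0.087 -0.269 0.058 m, u=0.364 11.051 -0.223 0.385 N·m.
t=1.280 s (step 128): ang=-1.582 -2.115 1.738 2.286 rad, qd=0.415 -0.382 0.106 0.179 rad/s, ee=0.088 -0.267 0.052 m, u=0.328 10.817 -0.206 0.431 N·m.
t=1.320 s (step 132): ang=-1.566 -2.128 1.742 2.294 rad, qd=0.410 -0.302 0.135 0.205 rad/s, ee=0.089 -0.265 0.047 m, u=0.293 10.610 -0.192 0.477 N·m.
t=1.360 s (step 136): ang=-1.549 -2.139 1.748 2.303 rad, qd=0.411 -0.242 0.162 0.232 rad/s, ee=0.090 -0.264 0.044 m, u=0.258 10.428 -0.181 0.523 N·m.
t=1.400 s (step 140): ang=-1.533 -2.148 1.755 2.312 rad, qd=0.415 -0.199 0.188 0.259 rad/s, ee=0.091 -0.262 0.041 m, u=0.218 10.268 -0.171 0.570 N·m.
t=1.440 s (step 144): ang=-1.516 -2.155 1.763 2.323 rad, qd=0.424 -0.170 0.213 0.285 rad/s, ee=0.092 -0.261 0.039 m, u=0.172 10.127 -0.163 0.620 N·m.
t=1.480 s (step 148): ang=-1.499 -2.162 1.772 2.335 rad, qd=0.434 -0.152 0.236 0.311 rad/s, ee=0.093 -0.261 0.037 m.
final ee position (m): 0.093 -0.261 0.037


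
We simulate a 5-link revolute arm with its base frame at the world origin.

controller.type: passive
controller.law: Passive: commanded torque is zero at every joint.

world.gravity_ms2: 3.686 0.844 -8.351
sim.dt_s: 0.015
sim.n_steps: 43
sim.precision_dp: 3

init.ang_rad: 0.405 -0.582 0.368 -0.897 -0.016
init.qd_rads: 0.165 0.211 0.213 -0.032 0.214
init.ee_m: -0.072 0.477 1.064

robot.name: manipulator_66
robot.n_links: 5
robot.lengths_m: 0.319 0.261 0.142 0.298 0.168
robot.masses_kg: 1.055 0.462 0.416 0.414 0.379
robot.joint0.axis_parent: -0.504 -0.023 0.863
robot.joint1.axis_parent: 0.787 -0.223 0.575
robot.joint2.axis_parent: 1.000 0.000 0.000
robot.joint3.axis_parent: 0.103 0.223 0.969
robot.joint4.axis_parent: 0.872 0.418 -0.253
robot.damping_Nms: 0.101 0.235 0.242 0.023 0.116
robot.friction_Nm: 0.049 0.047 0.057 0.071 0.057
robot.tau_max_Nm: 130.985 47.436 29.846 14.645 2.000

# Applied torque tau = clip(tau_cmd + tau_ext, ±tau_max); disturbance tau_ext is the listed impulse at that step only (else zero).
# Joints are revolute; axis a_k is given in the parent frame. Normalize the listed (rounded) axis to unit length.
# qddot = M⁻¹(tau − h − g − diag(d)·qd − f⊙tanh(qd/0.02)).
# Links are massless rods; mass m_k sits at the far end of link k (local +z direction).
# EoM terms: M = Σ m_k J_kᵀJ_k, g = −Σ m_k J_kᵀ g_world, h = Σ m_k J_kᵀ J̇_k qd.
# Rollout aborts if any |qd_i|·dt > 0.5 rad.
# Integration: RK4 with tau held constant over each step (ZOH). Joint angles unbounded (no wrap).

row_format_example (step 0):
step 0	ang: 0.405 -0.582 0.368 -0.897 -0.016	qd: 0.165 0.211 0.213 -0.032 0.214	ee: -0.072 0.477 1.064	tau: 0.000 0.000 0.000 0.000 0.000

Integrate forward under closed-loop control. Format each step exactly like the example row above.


step 1	ang: 0.407 -0.583 0.375 -0.897 -0.014	qd: 0.101 -0.413 1.106 -1.755 0.119	ee: -0.073 0.475 1.065	tau: 0.000 0.000 0.000 0.000 0.000
step 2	ang: 0.409 -0.590 0.389 -0.905 -0.012	qd: 0.062 -0.810 1.447 -1.845 0.125	ee: -0.073 0.473 1.066	tau: 0.000 0.000 0.000 0.000 0.000
step 3	ang: 0.410 -0.603 0.407 -0.908 -0.010	qd: 0.030 -1.130 1.609 -1.445 0.148	ee: -0.073 0.472 1.065	tau: 0.000 0.000 0.000 0.000 0.000
step 4	ang: 0.410 -0.621 0.426 -0.905 -0.008	qd: -0.002 -1.400 1.647 -0.723 0.171	ee: -0.071 0.472 1.064	tau: 0.000 0.000 0.000 0.000 0.000
step 5	ang: 0.410 -0.643 0.447 -0.894 -0.005	qd: -0.037 -1.661 1.672 -0.025 0.174	ee: -0.069 0.472 1.063	tau: 0.000 0.000 0.000 0.000 0.000
step 6	ang: 0.409 -0.669 0.469 -0.875 -0.003	qd: -0.072 -1.912 1.678 0.677 0.161	ee: -0.067 0.474 1.060	tau: 0.000 0.000 0.000 0.000 0.000
step 7	ang: 0.408 -0.700 0.495 -0.866 -0.001	qd: -0.139 -2.176 1.769 0.689 0.166	ee: -0.064 0.476 1.057	tau: 0.000 0.000 0.000 0.000 0.000
step 8	ang: 0.405 -0.734 0.522 -0.854 0.002	qd: -0.194 -2.411 1.796 0.883 0.174	ee: -0.060 0.480 1.053	tau: 0.000 0.000 0.000 0.000 0.000
step 9	ang: 0.402 -0.772 0.549 -0.839 0.005	qd: -0.241 -2.628 1.796 1.121 0.185	ee: -0.056 0.484 1.048	tau: 0.000 0.000 0.000 0.000 0.000
step 10	ang: 0.398 -0.813 0.576 -0.820 0.008	qd: -0.278 -2.831 1.781 1.358 0.202	ee: -0.051 0.490 1.042	tau: 0.000 0.000 0.000 0.000 0.000
step 11	ang: 0.394 -0.857 0.602 -0.798 0.011	qd: -0.304 -3.021 1.755 1.580 0.226	ee: -0.046 0.497 1.035	tau: 0.000 0.000 0.000 0.000 0.000
step 12	ang: 0.389 -0.903 0.628 -0.773 0.014	qd: -0.320 -3.200 1.717 1.781 0.259	ee: -0.040 0.505 1.027	tau: 0.000 0.000 0.000 0.000 0.000
step 13	ang: 0.384 -0.953 0.654 -0.745 0.019	qd: -0.326 -3.366 1.669 1.960 0.300	ee: -0.034 0.513 1.018	tau: 0.000 0.000 0.000 0.000 0.000
step 14	ang: 0.379 -1.004 0.678 -0.715 0.023	qd: -0.321 -3.522 1.612 2.113 0.351	ee: -0.027 0.523 1.007	tau: 0.000 0.000 0.000 0.000 0.000
step 15	ang: 0.374 -1.058 0.702 -0.682 0.029	qd: -0.305 -3.666 1.543 2.239 0.408	ee: -0.019 0.534 0.996	tau: 0.000 0.000 0.000 0.000 0.000
step 16	ang: 0.370 -1.114 0.724 -0.647 0.036	qd: -0.279 -3.800 1.464 2.338 0.471	ee: -0.011 0.546 0.983	tau: 0.000 0.000 0.000 0.000 0.000
step 17	ang: 0.366 -1.172 0.746 -0.612 0.043	qd: -0.242 -3.922 1.373 2.407 0.539	ee: -0.002 0.559 0.969	tau: 0.000 0.000 0.000 0.000 0.000
step 18	ang: 0.363 -1.232 0.766 -0.575 0.052	qd: -0.195 -4.033 1.269 2.446 0.607	ee: 0.008 0.573 0.953	tau: 0.000 0.000 0.000 0.000 0.000
step 19	ang: 0.360 -1.293 0.784 -0.539 0.061	qd: -0.139 -4.131 1.149 2.453 0.675	ee: 0.018 0.588 0.936	tau: 0.000 0.000 0.000 0.000 0.000
step 20	ang: 0.359 -1.356 0.800 -0.502 0.072	qd: -0.073 -4.217 1.013 2.427 0.738	ee: 0.029 0.604 0.917	tau: 0.000 0.000 0.000 0.000 0.000
step 21	ang: 0.358 -1.420 0.814 -0.466 0.084	qd: 0.001 -4.287 0.859 2.362 0.796	ee: 0.041 0.621 0.896	tau: 0.000 0.000 0.000 0.000 0.000
step 22	ang: 0.359 -1.484 0.826 -0.432 0.096	qd: 0.081 -4.341 0.686 2.224 0.849	ee: 0.054 0.638 0.873	tau: 0.000 0.000 0.000 0.000 0.000
step 23	ang: 0.361 -1.550 0.835 -0.399 0.109	qd: 0.170 -4.378 0.489 2.060 0.885	ee: 0.068 0.657 0.848	tau: 0.000 0.000 0.000 0.000 0.000
step 24	ang: 0.364 -1.615 0.840 -0.370 0.122	qd: 0.268 -4.394 0.266 1.871 0.902	ee: 0.082 0.676 0.821	tau: 0.000 0.000 0.000 0.000 0.000
step 25	ang: 0.369 -1.681 0.842 -0.343 0.136	qd: 0.377 -4.390 0.017 1.657 0.895	ee: 0.098 0.695 0.791	tau: 0.000 0.000 0.000 0.000 0.000
step 26	ang: 0.375 -1.747 0.841 -0.320 0.149	qd: 0.494 -4.388 -0.218 1.413 0.805	ee: 0.115 0.715 0.759	tau: 0.000 0.000 0.000 0.000 0.000
step 27	ang: 0.384 -1.813 0.836 -0.301 0.160	qd: 0.622 -4.361 -0.489 1.145 0.714	ee: 0.133 0.735 0.723	tau: 0.000 0.000 0.000 0.000 0.000
step 28	ang: 0.394 -1.878 0.826 -0.286 0.170	qd: 0.762 -4.303 -0.801 0.853 0.614	ee: 0.152 0.755 0.685	tau: 0.000 0.000 0.000 0.000 0.000
step 29	ang: 0.407 -1.942 0.811 -0.276 0.178	qd: 0.914 -4.215 -1.151 0.539 0.496	ee: 0.171 0.774 0.643	tau: 0.000 0.000 0.000 0.000 0.000
step 30	ang: 0.422 -2.004 0.791 -0.270 0.185	qd: 1.081 -4.098 -1.536 0.207 0.353	ee: 0.192 0.792 0.598	tau: 0.000 0.000 0.000 0.000 0.000
step 31	ang: 0.439 -2.065 0.765 -0.269 0.189	qd: 1.279 -3.978 -1.949 0.093 0.137	ee: 0.214 0.809 0.550	tau: 0.000 0.000 0.000 0.000 0.000
step 32	ang: 0.460 -2.123 0.732 -0.269 0.191	qd: 1.520 -3.860 -2.417 0.263 -0.025	ee: 0.236 0.823 0.497	tau: 0.000 0.000 0.000 0.000 0.000
step 33	ang: 0.484 -2.180 0.692 -0.267 0.190	qd: 1.776 -3.717 -2.917 0.319 -0.174	ee: 0.259 0.835 0.442	tau: 0.000 0.000 0.000 0.000 0.000
step 34	ang: 0.513 -2.234 0.644 -0.265 0.189	qd: 2.049 -3.553 -3.449 0.235 -0.240	ee: 0.283 0.844 0.383	tau: 0.000 0.000 0.000 0.000 0.000
step 35	ang: 0.546 -2.286 0.588 -0.265 0.185	qd: 2.350 -3.396 -3.972 0.056 -0.321	ee: 0.306 0.848 0.321	tau: 0.000 0.000 0.000 0.000 0.000
step 36	ang: 0.583 -2.336 0.525 -0.268 0.180	qd: 2.688 -3.286 -4.430 -0.207 -0.502	ee: 0.329 0.847 0.256	tau: 0.000 0.000 0.000 0.000 0.000
step 37	ang: 0.627 -2.385 0.456 -0.269 0.170	qd: 3.132 -3.321 -4.798 -0.098 -0.797	ee: 0.351 0.840 0.189	tau: 0.000 0.000 0.000 0.000 0.000
step 38	ang: 0.678 -2.436 0.382 -0.273 0.156	qd: 3.640 -3.459 -5.025 -0.514 -1.042	ee: 0.372 0.827 0.120	tau: 0.000 0.000 0.000 0.000 0.000
step 39	ang: 0.737 -2.490 0.306 -0.289 0.139	qd: 4.241 -3.753 -5.031 -1.749 -1.184	ee: 0.390 0.807 0.051	tau: 0.000 0.000 0.000 0.000 0.000
step 40	ang: 0.805 -2.549 0.232 -0.332 0.121	qd: 4.973 -4.240 -4.720 -4.321 -1.104	ee: 0.406 0.778 -0.018	tau: 0.000 0.000 0.000 0.000 0.000
step 41	ang: 0.887 -2.618 0.167 -0.429 0.108	qd: 5.887 -4.912 -3.972 -9.103 -0.522	ee: 0.418 0.742 -0.085	tau: 0.000 0.000 0.000 0.000 0.000
step 42	ang: 0.983 -2.697 0.116 -0.623 0.111	qd: 7.061 -5.606 -2.693 -17.486 1.221	ee: 0.426 0.698 -0.148	tau: 0.000 0.000 0.000 0.000 0.000
step 43	ang: 1.100 -2.780 0.079 -0.959 0.165	qd: 8.380 -4.803 -3.525 -24.447 6.998	ee: 0.429 0.645 -0.203


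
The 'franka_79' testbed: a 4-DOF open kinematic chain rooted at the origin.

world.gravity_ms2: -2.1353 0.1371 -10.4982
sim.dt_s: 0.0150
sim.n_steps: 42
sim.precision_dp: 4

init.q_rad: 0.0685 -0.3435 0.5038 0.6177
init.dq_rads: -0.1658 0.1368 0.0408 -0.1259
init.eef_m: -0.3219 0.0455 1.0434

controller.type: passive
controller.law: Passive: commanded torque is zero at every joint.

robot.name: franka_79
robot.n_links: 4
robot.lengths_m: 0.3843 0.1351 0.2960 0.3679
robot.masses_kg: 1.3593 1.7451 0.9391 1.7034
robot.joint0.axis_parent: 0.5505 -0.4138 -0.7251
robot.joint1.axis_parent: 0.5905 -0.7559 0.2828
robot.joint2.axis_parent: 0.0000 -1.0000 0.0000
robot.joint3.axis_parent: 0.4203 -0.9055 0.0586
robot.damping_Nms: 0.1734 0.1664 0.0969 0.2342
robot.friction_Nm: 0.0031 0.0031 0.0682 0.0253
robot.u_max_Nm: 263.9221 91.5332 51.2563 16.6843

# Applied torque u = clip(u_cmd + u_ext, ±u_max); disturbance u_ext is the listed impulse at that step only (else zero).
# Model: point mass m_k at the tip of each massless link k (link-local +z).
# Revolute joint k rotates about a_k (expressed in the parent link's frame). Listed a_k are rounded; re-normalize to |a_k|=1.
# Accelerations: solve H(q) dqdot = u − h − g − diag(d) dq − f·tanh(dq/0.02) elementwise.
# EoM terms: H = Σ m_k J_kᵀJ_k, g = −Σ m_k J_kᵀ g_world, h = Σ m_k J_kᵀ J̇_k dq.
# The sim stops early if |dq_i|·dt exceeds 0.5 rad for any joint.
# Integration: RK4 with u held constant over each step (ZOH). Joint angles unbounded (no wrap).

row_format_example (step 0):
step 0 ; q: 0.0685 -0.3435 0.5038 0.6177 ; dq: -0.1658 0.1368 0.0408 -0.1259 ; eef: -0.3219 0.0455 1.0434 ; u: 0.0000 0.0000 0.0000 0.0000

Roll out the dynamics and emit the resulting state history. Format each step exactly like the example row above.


step 1 ; q: 0.0671 -0.3440 0.5057 0.6196 ; dq: -0.0195 -0.1972 0.2168 0.3668 ; eef: -0.3225 0.0459 1.0425 ; u: 0.0000 0.0000 0.0000 0.0000
step 2 ; q: 0.0679 -0.3493 0.5104 0.6285 ; dq: 0.1156 -0.5085 0.4028 0.8106 ; eef: -0.3243 0.0467 1.0397 ; u: 0.0000 0.0000 0.0000 0.0000
step 3 ; q: 0.0705 -0.3591 0.5179 0.6436 ; dq: 0.2413 -0.8001 0.6030 1.2047 ; eef: -0.3273 0.0477 1.0351 ; u: 0.0000 0.0000 0.0000 0.0000
step 4 ; q: 0.0751 -0.3732 0.5285 0.6644 ; dq: 0.3591 -1.0743 0.8216 1.5471 ; eef: -0.3314 0.0491 1.0287 ; u: 0.0000 0.0000 0.0000 0.0000
step 5 ; q: 0.0813 -0.3913 0.5426 0.6898 ; dq: 0.4705 -1.3340 1.0628 1.8368 ; eef: -0.3365 0.0508 1.0204 ; u: 0.0000 0.0000 0.0000 0.0000
step 6 ; q: 0.0891 -0.4132 0.5606 0.7192 ; dq: 0.5770 -1.5827 1.3309 2.0727 ; eef: -0.3427 0.0529 1.0101 ; u: 0.0000 0.0000 0.0000 0.0000
step 7 ; q: 0.0986 -0.4387 0.5827 0.7517 ; dq: 0.6801 -1.8242 1.6308 2.2533 ; eef: -0.3499 0.0553 0.9979 ; u: 0.0000 0.0000 0.0000 0.0000
step 8 ; q: 0.1095 -0.4679 0.6097 0.7865 ; dq: 0.7813 -2.0629 1.9680 2.3768 ; eef: -0.3579 0.0581 0.9837 ; u: 0.0000 0.0000 0.0000 0.0000
step 9 ; q: 0.1220 -0.5006 0.6420 0.8227 ; dq: 0.8819 -2.3037 2.3486 2.4399 ; eef: -0.3667 0.0612 0.9674 ; u: 0.0000 0.0000 0.0000 0.0000
step 10 ; q: 0.1360 -0.5370 0.6804 0.8594 ; dq: 0.9831 -2.5524 2.7797 2.4384 ; eef: -0.3761 0.0646 0.9490 ; u: 0.0000 0.0000 0.0000 0.0000
step 11 ; q: 0.1515 -0.5773 0.7257 0.8955 ; dq: 1.0857 -2.8153 3.2690 2.3664 ; eef: -0.3862 0.0683 0.9284 ; u: 0.0000 0.0000 0.0000 0.0000
step 12 ; q: 0.1686 -0.6216 0.7788 0.9300 ; dq: 1.1902 -3.1004 3.8250 2.2162 ; eef: -0.3968 0.0722 0.9056 ; u: 0.0000 0.0000 0.0000 0.0000
step 13 ; q: 0.1872 -0.6705 0.8408 0.9616 ; dq: 1.2962 -3.4169 4.4572 1.9782 ; eef: -0.4077 0.0763 0.8806 ; u: 0.0000 0.0000 0.0000 0.0000
step 14 ; q: 0.2075 -0.7243 0.9129 0.9888 ; dq: 1.4022 -3.7759 5.1754 1.6400 ; eef: -0.4190 0.0803 0.8533 ; u: 0.0000 0.0000 0.0000 0.0000
step 15 ; q: 0.2293 -0.7840 0.9965 1.0102 ; dq: 1.5052 -4.1914 5.9906 1.1857 ; eef: -0.4305 0.0842 0.8239 ; u: 0.0000 0.0000 0.0000 0.0000
step 16 ; q: 0.2526 -0.8505 1.0932 1.0237 ; dq: 1.5997 -4.6809 6.9147 0.5952 ; eef: -0.4422 0.0878 0.7926 ; u: 0.0000 0.0000 0.0000 0.0000
step 17 ; q: 0.2772 -0.9249 1.2046 1.0272 ; dq: 1.6767 -5.2654 7.9601 -0.1578 ; eef: -0.4540 0.0906 0.7594 ; u: 0.0000 0.0000 0.0000 0.0000
step 18 ; q: 0.3027 -1.0090 1.3326 1.0180 ; dq: 1.7223 -5.9654 9.1369 -1.1076 ; eef: -0.4662 0.0923 0.7248 ; u: 0.0000 0.0000 0.0000 0.0000
step 19 ; q: 0.3286 -1.1045 1.4794 0.9927 ; dq: 1.7129 -6.7778 10.4436 -2.3164 ; eef: -0.4789 0.0923 0.6894 ; u: 0.0000 0.0000 0.0000 0.0000
step 20 ; q: 0.3537 -1.2125 1.6463 0.9469 ; dq: 1.6168 -7.6127 11.8097 -3.8455 ; eef: -0.4926 0.0897 0.6541 ; u: 0.0000 0.0000 0.0000 0.0000
step 21 ; q: 0.3765 -1.3315 1.8328 0.8757 ; dq: 1.4141 -8.1751 12.9933 -5.6854 ; eef: -0.5080 0.0837 0.6199 ; u: 0.0000 0.0000 0.0000 0.0000
step 22 ; q: 0.3958 -1.4541 2.0331 0.7760 ; dq: 1.1629 -8.0368 13.5962 -7.5925 ; eef: -0.5258 0.0741 0.5878 ; u: 0.0000 0.0000 0.0000 0.0000
step 23 ; q: 0.4120 -1.5689 2.2370 0.6499 ; dq: 1.0204 -7.1804 13.4848 -9.1303 ; eef: -0.5456 0.0616 0.5569 ; u: 0.0000 0.0000 0.0000 0.0000
step 24 ; q: 0.4276 -1.6684 2.4355 0.5054 ; dq: 1.1097 -6.0924 12.9427 -10.0031 ; eef: -0.5659 0.0473 0.5255 ; u: 0.0000 0.0000 0.0000 0.0000
step 25 ; q: 0.4465 -1.7524 2.6244 0.3536 ; dq: 1.4417 -5.1418 12.2252 -10.1099 ; eef: -0.5851 0.0318 0.4920 ; u: 0.0000 0.0000 0.0000 0.0000
step 26 ; q: 0.4718 -1.8239 2.8019 0.2058 ; dq: 1.9474 -4.4259 11.4399 -9.4909 ; eef: -0.6019 0.0155 0.4557 ; u: 0.0000 0.0000 0.0000 0.0000
step 27 ; q: 0.5053 -1.8864 2.9678 0.0714 ; dq: 2.5218 -3.9460 10.6865 -8.3690 ; eef: -0.6162 -0.0018 0.4167 ; u: 0.0000 0.0000 0.0000 0.0000
step 28 ; q: 0.5473 -1.9434 3.1232 -0.0443 ; dq: 3.0784 -3.6914 10.0696 -7.0468 ; eef: -0.6286 -0.0202 0.3751 ; u: 0.0000 0.0000 0.0000 0.0000
step 29 ; q: 0.5973 -1.9981 3.2708 -0.1401 ; dq: 3.5771 -3.6454 9.6453 -5.7415 ; eef: -0.6397 -0.0394 0.3311 ; u: 0.0000 0.0000 0.0000 0.0000
step 30 ; q: 0.6543 -2.0537 3.4136 -0.2171 ; dq: 4.0117 -3.7880 9.4193 -4.5495 ; eef: -0.6502 -0.0593 0.2848 ; u: 0.0000 0.0000 0.0000 0.0000
step 31 ; q: 0.7174 -2.1126 3.5543 -0.2773 ; dq: 4.3877 -4.1043 9.3756 -3.4912 ; eef: -0.6604 -0.0798 0.2361 ; u: 0.0000 0.0000 0.0000 0.0000
step 32 ; q: 0.7857 -2.1776 3.6957 -0.3224 ; dq: 4.7104 -4.5903 9.4967 -2.5533 ; eef: -0.6703 -0.1007 0.1849 ; u: 0.0000 0.0000 0.0000 0.0000
step 33 ; q: 0.8584 -2.2513 3.8400 -0.3543 ; dq: 4.9787 -5.2573 9.7728 -1.7100 ; eef: -0.6801 -0.1218 0.1313 ; u: 0.0000 0.0000 0.0000 0.0000
step 34 ; q: 0.9347 -2.3364 3.9896 -0.3741 ; dq: 5.1818 -6.1375 10.2071 -0.9299 ; eef: -0.6896 -0.1430 0.0751 ; u: 0.0000 0.0000 0.0000 0.0000
step 35 ; q: 1.0134 -2.4367 4.1471 -0.3824 ; dq: 5.2947 -7.2931 10.8225 -0.1787 ; eef: -0.6987 -0.1642 0.0165 ; u: 0.0000 0.0000 0.0000 0.0000
step 36 ; q: 1.0929 -2.5572 4.3156 -0.3795 ; dq: 5.2665 -8.8440 11.6970 0.5569 ; eef: -0.7070 -0.1854 -0.0446 ; u: 0.0000 0.0000 0.0000 0.0000
step 37 ; q: 1.1702 -2.7050 4.5000 -0.3655 ; dq: 4.9964 -10.9976 12.9820 1.3200 ; eef: -0.7141 -0.2063 -0.1080 ; u: 0.0000 0.0000 0.0000 0.0000
step 38 ; q: 1.2405 -2.8922 4.7091 -0.3397 ; dq: 4.2611 -14.1979 15.1122 2.1264 ; eef: -0.7191 -0.2266 -0.1733 ; u: 0.0000 0.0000 0.0000 0.0000
step 39 ; q: 1.2930 -3.1413 4.9634 -0.3008 ; dq: 2.4551 -19.5154 19.3375 3.1781 ; eef: -0.7210 -0.2455 -0.2403 ; u: 0.0000 0.0000 0.0000 0.0000
step 40 ; q: 1.3006 -3.4968 5.3103 -0.2291 ; dq: -1.8693 -27.4231 26.2142 8.5857 ; eef: -0.7167 -0.2586 -0.3089 ; u: 0.0000 0.0000 0.0000 0.0000
step 41 ; q: 1.2667 -3.8604 5.6135 0.0317 ; dq: -1.3127 -18.3461 11.2624 25.3460 ; eef: -0.6949 -0.2471 -0.3723 ; u: 0.0000 0.0000 0.0000 0.0000
step 42 ; q: 1.2749 -4.0593 5.6872 0.4285 ; dq: 2.1009 -9.2266 0.7733 25.1926 ; eef: -0.6472 -0.2120 -0.4109


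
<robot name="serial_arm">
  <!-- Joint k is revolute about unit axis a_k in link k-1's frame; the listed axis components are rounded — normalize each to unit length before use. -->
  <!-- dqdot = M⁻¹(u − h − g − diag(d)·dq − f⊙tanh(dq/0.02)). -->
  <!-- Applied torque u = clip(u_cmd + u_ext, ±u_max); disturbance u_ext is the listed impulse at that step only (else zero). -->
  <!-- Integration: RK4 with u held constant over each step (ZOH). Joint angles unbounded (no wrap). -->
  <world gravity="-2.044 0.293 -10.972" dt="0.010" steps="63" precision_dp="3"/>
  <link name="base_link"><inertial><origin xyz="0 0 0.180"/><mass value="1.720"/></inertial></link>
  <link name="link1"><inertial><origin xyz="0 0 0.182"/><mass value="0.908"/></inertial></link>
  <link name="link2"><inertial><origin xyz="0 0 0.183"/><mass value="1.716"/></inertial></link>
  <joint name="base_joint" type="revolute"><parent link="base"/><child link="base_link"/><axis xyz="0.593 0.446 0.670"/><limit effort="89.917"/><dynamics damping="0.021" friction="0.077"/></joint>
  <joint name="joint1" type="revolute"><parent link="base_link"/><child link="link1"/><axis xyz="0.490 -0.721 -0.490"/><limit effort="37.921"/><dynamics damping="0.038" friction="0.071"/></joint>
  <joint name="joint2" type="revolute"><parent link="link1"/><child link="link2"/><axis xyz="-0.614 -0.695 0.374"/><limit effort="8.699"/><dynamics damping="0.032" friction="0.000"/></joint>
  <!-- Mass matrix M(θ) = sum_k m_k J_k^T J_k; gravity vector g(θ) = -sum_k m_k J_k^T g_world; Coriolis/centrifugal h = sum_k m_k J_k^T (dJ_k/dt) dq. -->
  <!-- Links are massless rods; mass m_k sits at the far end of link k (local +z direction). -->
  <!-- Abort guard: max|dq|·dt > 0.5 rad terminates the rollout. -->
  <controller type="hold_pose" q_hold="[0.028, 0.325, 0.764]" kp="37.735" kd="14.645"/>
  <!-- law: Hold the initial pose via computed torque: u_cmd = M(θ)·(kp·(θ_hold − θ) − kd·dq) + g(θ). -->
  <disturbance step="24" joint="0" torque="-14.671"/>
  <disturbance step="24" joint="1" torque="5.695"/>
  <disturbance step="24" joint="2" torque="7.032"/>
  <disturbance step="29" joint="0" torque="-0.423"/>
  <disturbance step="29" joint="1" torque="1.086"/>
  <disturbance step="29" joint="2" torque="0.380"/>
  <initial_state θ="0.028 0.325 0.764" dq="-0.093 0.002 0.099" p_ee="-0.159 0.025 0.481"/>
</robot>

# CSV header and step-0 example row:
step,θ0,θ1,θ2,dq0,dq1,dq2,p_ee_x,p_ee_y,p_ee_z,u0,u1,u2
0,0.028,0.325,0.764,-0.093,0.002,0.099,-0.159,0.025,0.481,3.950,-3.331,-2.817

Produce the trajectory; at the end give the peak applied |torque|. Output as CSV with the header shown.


step,θ0,θ1,θ2,dq0,dq1,dq2,p_ee_x,p_ee_y,p_ee_z,u0,u1,u2
1,0.027,0.325,0.765,-0.076,0.000,0.092,-0.160,0.025,0.480,3.854,-3.317,-2.793
2,0.026,0.325,0.766,-0.062,-0.001,0.085,-0.160,0.026,0.480,3.768,-3.305,-2.772
3,0.026,0.325,0.767,-0.049,-0.001,0.079,-0.160,0.026,0.480,3.691,-3.294,-2.754
4,0.025,0.325,0.767,-0.038,-0.002,0.072,-0.160,0.026,0.480,3.624,-3.285,-2.738
5,0.025,0.325,0.768,-0.029,-0.002,0.066,-0.160,0.026,0.480,3.565,-3.277,-2.724
6,0.025,0.325,0.769,-0.021,-0.002,0.060,-0.160,0.027,0.480,3.513,-3.270,-2.711
7,0.025,0.325,0.769,-0.014,-0.002,0.054,-0.160,0.027,0.480,3.469,-3.264,-2.700
8,0.025,0.325,0.770,-0.010,-0.001,0.047,-0.161,0.027,0.480,3.432,-3.258,-2.691
9,0.025,0.325,0.770,-0.006,-0.001,0.040,-0.161,0.027,0.480,3.400,-3.253,-2.682
10,0.024,0.325,0.771,-0.003,-0.001,0.033,-0.161,0.027,0.480,3.374,-3.248,-2.674
11,0.024,0.325,0.771,-0.001,-0.000,0.026,-0.161,0.027,0.479,3.352,-3.243,-2.668
12,0.024,0.325,0.771,0.000,-0.000,0.019,-0.161,0.027,0.479,3.334,-3.239,-2.662
13,0.024,0.325,0.771,0.001,0.000,0.013,-0.161,0.027,0.479,3.319,-3.236,-2.656
14,0.024,0.325,0.771,0.002,0.000,0.007,-0.161,0.027,0.479,3.305,-3.232,-2.651
15,0.025,0.325,0.771,0.003,0.000,0.003,-0.161,0.027,0.479,3.294,-3.229,-2.647
16,0.025,0.325,0.771,0.003,0.000,-0.002,-0.161,0.027,0.479,3.284,-3.226,-2.643
17,0.025,0.325,0.771,0.004,0.000,-0.005,-0.161,0.027,0.479,3.276,-3.224,-2.640
18,0.025,0.325,0.771,0.004,0.000,-0.009,-0.161,0.027,0.479,3.268,-3.222,-2.637
19,0.025,0.325,0.771,0.004,0.000,-0.011,-0.161,0.027,0.479,3.262,-3.220,-2.634
20,0.025,0.325,0.771,0.004,0.000,-0.014,-0.161,0.027,0.479,3.256,-3.218,-2.632
21,0.025,0.325,0.771,0.004,0.000,-0.016,-0.161,0.027,0.479,3.251,-3.217,-2.629
22,0.025,0.325,0.771,0.004,0.000,-0.017,-0.161,0.027,0.480,3.246,-3.216,-2.627
23,0.025,0.325,0.771,0.004,0.000,-0.018,-0.161,0.027,0.480,3.242,-3.215,-2.626
24,0.025,0.325,0.770,0.004,0.000,-0.019,-0.161,0.027,0.480,-11.432,2.481,4.408
25,0.025,0.325,0.777,-0.003,0.003,1.381,-0.161,0.027,0.479,5.420,-4.057,-3.676
26,0.025,0.325,0.790,-0.008,0.005,1.153,-0.162,0.028,0.477,5.161,-3.950,-3.567
27,0.025,0.325,0.800,-0.010,0.006,0.960,-0.163,0.029,0.476,4.930,-3.856,-3.470
28,0.025,0.325,0.809,-0.010,0.005,0.796,-0.164,0.030,0.475,4.726,-3.772,-3.384
29,0.025,0.325,0.817,-0.009,0.004,0.656,-0.165,0.031,0.474,4.122,-2.614,-2.927
30,0.024,0.326,0.822,-0.007,0.100,0.533,-0.165,0.031,0.473,4.449,-3.792,-3.296
31,0.024,0.327,0.827,-0.004,0.077,0.438,-0.166,0.031,0.472,4.302,-3.711,-3.228
32,0.024,0.327,0.831,-0.002,0.056,0.356,-0.166,0.032,0.472,4.174,-3.640,-3.169
33,0.024,0.328,0.834,0.000,0.038,0.285,-0.166,0.032,0.471,4.062,-3.577,-3.116
34,0.024,0.328,0.837,0.002,0.024,0.223,-0.167,0.032,0.471,3.964,-3.522,-3.070
35,0.024,0.328,0.839,0.003,0.013,0.167,-0.167,0.032,0.471,3.877,-3.475,-3.028
36,0.024,0.328,0.840,0.004,0.006,0.116,-0.167,0.032,0.470,3.802,-3.437,-2.991
37,0.024,0.328,0.841,0.004,0.002,0.070,-0.167,0.032,0.470,3.735,-3.405,-2.959
38,0.024,0.328,0.842,0.004,0.001,0.029,-0.167,0.032,0.470,3.676,-3.379,-2.930
39,0.025,0.328,0.842,0.004,-0.000,-0.006,-0.167,0.032,0.470,3.624,-3.356,-2.904
40,0.025,0.328,0.842,0.004,-0.001,-0.036,-0.167,0.032,0.470,3.578,-3.337,-2.880
41,0.025,0.328,0.841,0.004,-0.001,-0.062,-0.167,0.032,0.470,3.537,-3.320,-2.859
42,0.025,0.328,0.840,0.004,-0.002,-0.083,-0.167,0.032,0.470,3.501,-3.305,-2.841
43,0.025,0.328,0.840,0.004,-0.002,-0.102,-0.167,0.032,0.471,3.469,-3.293,-2.824
44,0.025,0.328,0.838,0.004,-0.002,-0.117,-0.167,0.032,0.471,3.441,-3.282,-2.809
45,0.025,0.328,0.837,0.004,-0.002,-0.129,-0.167,0.032,0.471,3.417,-3.272,-2.795
46,0.025,0.328,0.836,0.004,-0.002,-0.139,-0.167,0.032,0.471,3.395,-3.264,-2.783
47,0.025,0.328,0.834,0.004,-0.002,-0.147,-0.166,0.032,0.471,3.375,-3.257,-2.772
48,0.025,0.328,0.833,0.004,-0.002,-0.153,-0.166,0.032,0.471,3.358,-3.250,-2.761
49,0.025,0.328,0.831,0.004,-0.002,-0.158,-0.166,0.031,0.472,3.342,-3.245,-2.752
50,0.025,0.328,0.830,0.004,-0.002,-0.161,-0.166,0.031,0.472,3.329,-3.240,-2.744
51,0.025,0.328,0.828,0.004,-0.002,-0.163,-0.166,0.031,0.472,3.317,-3.236,-2.736
52,0.025,0.328,0.827,0.004,-0.002,-0.165,-0.166,0.031,0.472,3.306,-3.233,-2.729
53,0.025,0.328,0.825,0.004,-0.002,-0.165,-0.166,0.031,0.472,3.296,-3.230,-2.722
54,0.025,0.328,0.823,0.004,-0.002,-0.165,-0.165,0.031,0.473,3.288,-3.227,-2.716
55,0.025,0.328,0.822,0.004,-0.002,-0.164,-0.165,0.031,0.473,3.280,-3.225,-2.711
56,0.025,0.328,0.820,0.004,-0.002,-0.163,-0.165,0.030,0.473,3.273,-3.223,-2.706
57,0.025,0.328,0.818,0.004,-0.002,-0.161,-0.165,0.030,0.473,3.267,-3.222,-2.701
58,0.025,0.328,0.817,0.004,-0.002,-0.159,-0.165,0.030,0.474,3.261,-3.220,-2.696
59,0.025,0.328,0.815,0.004,-0.002,-0.156,-0.165,0.030,0.474,3.256,-3.219,-2.692
60,0.025,0.328,0.814,0.004,-0.002,-0.154,-0.165,0.030,0.474,3.252,-3.218,-2.688
61,0.025,0.328,0.812,0.004,-0.002,-0.151,-0.164,0.030,0.474,3.248,-3.217,-2.685
62,0.025,0.328,0.811,0.004,-0.002,-0.148,-0.164,0.030,0.474,3.244,-3.217,-2.681
63,0.026,0.328,0.809,0.004,-0.002,-0.145,-0.164,0.029,0.475,,,
# max |u| (N·m): 11.432


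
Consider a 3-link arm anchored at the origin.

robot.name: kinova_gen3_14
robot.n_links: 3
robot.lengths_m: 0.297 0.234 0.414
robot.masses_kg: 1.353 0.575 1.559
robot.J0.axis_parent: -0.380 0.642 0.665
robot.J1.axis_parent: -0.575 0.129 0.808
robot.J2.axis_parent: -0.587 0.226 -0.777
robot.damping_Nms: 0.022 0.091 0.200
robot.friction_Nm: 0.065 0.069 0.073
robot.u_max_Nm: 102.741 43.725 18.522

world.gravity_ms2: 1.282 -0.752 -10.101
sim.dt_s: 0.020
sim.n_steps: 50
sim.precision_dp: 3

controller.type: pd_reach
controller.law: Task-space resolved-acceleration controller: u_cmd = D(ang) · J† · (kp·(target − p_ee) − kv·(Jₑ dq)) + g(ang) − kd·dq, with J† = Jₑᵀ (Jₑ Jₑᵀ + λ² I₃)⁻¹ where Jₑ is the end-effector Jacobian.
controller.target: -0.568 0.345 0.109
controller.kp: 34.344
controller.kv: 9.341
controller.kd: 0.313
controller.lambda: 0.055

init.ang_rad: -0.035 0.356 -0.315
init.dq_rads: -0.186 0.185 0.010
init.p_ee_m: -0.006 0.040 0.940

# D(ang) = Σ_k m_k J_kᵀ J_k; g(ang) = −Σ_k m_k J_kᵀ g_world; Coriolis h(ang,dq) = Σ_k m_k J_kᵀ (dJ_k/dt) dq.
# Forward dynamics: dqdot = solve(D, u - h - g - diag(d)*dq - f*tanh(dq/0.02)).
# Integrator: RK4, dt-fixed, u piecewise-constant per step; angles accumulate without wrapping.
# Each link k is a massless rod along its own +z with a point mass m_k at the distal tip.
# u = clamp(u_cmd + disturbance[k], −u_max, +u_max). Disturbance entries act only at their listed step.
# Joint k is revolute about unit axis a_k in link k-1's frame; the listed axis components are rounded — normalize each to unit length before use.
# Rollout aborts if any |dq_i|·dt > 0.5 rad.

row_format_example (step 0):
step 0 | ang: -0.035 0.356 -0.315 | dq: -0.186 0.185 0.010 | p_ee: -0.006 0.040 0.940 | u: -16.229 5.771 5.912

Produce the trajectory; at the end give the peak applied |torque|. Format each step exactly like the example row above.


step 1 | ang: -0.047 0.378 -0.322 | dq: -0.999 1.860 -0.482 | p_ee: -0.012 0.043 0.940 | u: -13.290 4.377 5.130
step 2 | ang: -0.072 0.417 -0.320 | dq: -1.490 2.149 0.428 | p_ee: -0.024 0.049 0.939 | u: -10.681 3.656 4.049
step 3 | ang: -0.106 0.467 -0.312 | dq: -1.940 2.806 0.498 | p_ee: -0.042 0.059 0.937 | u: -8.444 2.988 3.393
step 4 | ang: -0.148 0.525 -0.297 | dq: -2.253 2.972 0.963 | p_ee: -0.064 0.071 0.934 | u: -6.454 2.506 2.679
step 5 | ang: -0.196 0.587 -0.277 | dq: -2.527 3.211 1.115 | p_ee: -0.090 0.086 0.929 | u: -4.695 2.008 2.125
step 6 | ang: -0.249 0.652 -0.253 | dq: -2.745 3.268 1.350 | p_ee: -0.118 0.101 0.922 | u: -3.128 1.534 1.580
step 7 | ang: -0.305 0.718 -0.225 | dq: -2.940 3.314 1.461 | p_ee: -0.148 0.118 0.913 | u: -1.739 1.031 1.105
step 8 | ang: -0.366 0.785 -0.195 | dq: -3.116 3.276 1.572 | p_ee: -0.179 0.136 0.902 | u: -0.511 0.519 0.653
step 9 | ang: -0.430 0.850 -0.164 | dq: -3.286 3.220 1.606 | p_ee: -0.211 0.154 0.888 | u: 0.569 -0.009 0.250
step 10 | ang: -0.497 0.913 -0.132 | dq: -3.456 3.118 1.616 | p_ee: -0.243 0.173 0.872 | u: 1.511 -0.531 -0.118
step 11 | ang: -0.568 0.974 -0.100 | dq: -3.633 2.999 1.565 | p_ee: -0.274 0.191 0.854 | u: 2.329 -1.037 -0.436
step 12 | ang: -0.642 1.033 -0.069 | dq: -3.820 2.845 1.488 | p_ee: -0.304 0.209 0.835 | u: 3.039 -1.506 -0.710
step 13 | ang: -0.721 1.088 -0.040 | dq: -4.020 2.670 1.367 | p_ee: -0.333 0.227 0.814 | u: 3.657 -1.925 -0.930
step 14 | ang: -0.803 1.139 -0.014 | dq: -4.232 2.461 1.228 | p_ee: -0.361 0.245 0.792 | u: 4.200 -2.275 -1.097
step 15 | ang: -0.890 1.186 0.009 | dq: -4.454 2.224 1.064 | p_ee: -0.387 0.262 0.769 | u: 4.686 -2.546 -1.205
step 16 | ang: -0.981 1.227 0.029 | dq: -4.680 1.953 0.894 | p_ee: -0.411 0.278 0.745 | u: 5.129 -2.723 -1.256
step 17 | ang: -1.077 1.263 0.045 | dq: -4.898 1.651 0.720 | p_ee: -0.434 0.294 0.722 | u: 5.541 -2.799 -1.246
step 18 | ang: -1.177 1.293 0.058 | dq: -5.095 1.317 0.557 | p_ee: -0.455 0.309 0.698 | u: 5.933 -2.764 -1.174
step 19 | ang: -1.280 1.316 0.067 | dq: -5.251 0.957 0.412 | p_ee: -0.475 0.324 0.675 | u: 6.312 -2.613 -1.040
step 20 | ang: -1.387 1.331 0.074 | dq: -5.350 0.579 0.291 | p_ee: -0.494 0.338 0.653 | u: 6.683 -2.344 -0.842
step 21 | ang: -1.494 1.339 0.079 | dq: -5.372 0.197 0.193 | p_ee: -0.511 0.351 0.631 | u: 7.048 -1.959 -0.581
step 22 | ang: -1.601 1.340 0.082 | dq: -5.298 -0.132 0.059 | p_ee: -0.528 0.363 0.609 | u: 7.413 -1.481 -0.241
step 23 | ang: -1.705 1.334 0.082 | dq: -5.150 -0.509 0.068 | p_ee: -0.543 0.375 0.589 | u: 7.754 -0.909 0.090
step 24 | ang: -1.805 1.322 0.081 | dq: -4.900 -0.771 -0.028 | p_ee: -0.559 0.386 0.568 | u: 8.079 -0.282 0.504
step 25 | ang: -1.900 1.304 0.081 | dq: -4.584 -1.026 -0.053 | p_ee: -0.573 0.397 0.548 | u: 8.334 0.404 0.923
step 26 | ang: -1.988 1.281 0.080 | dq: -4.224 -1.260 -0.025 | p_ee: -0.587 0.407 0.528 | u: 8.534 1.115 1.329
step 27 | ang: -2.069 1.255 0.078 | dq: -3.818 -1.362 -0.120 | p_ee: -0.600 0.417 0.509 | u: 8.696 1.796 1.766
step 28 | ang: -2.141 1.227 0.075 | dq: -3.412 -1.455 -0.153 | p_ee: -0.613 0.427 0.489 | u: 8.798 2.453 2.149
step 29 | ang: -2.205 1.198 0.071 | dq: -3.010 -1.487 -0.213 | p_ee: -0.624 0.436 0.471 | u: 8.852 3.053 2.502
step 30 | ang: -2.262 1.168 0.066 | dq: -2.631 -1.498 -0.249 | p_ee: -0.635 0.444 0.453 | u: 8.859 3.592 2.801
step 31 | ang: -2.311 1.138 0.061 | dq: -2.281 -1.478 -0.286 | p_ee: -0.645 0.452 0.435 | u: 8.826 4.061 3.053
step 32 | ang: -2.353 1.109 0.055 | dq: -1.964 -1.443 -0.309 | p_ee: -0.654 0.460 0.418 | u: 8.761 4.462 3.256
step 33 | ang: -2.389 1.081 0.048 | dq: -1.682 -1.393 -0.326 | p_ee: -0.662 0.467 0.402 | u: 8.670 4.798 3.418
step 34 | ang: -2.420 1.054 0.041 | dq: -1.433 -1.336 -0.335 | p_ee: -0.669 0.473 0.387 | u: 8.561 5.075 3.542
step 35 | ang: -2.447 1.028 0.034 | dq: -1.215 -1.272 -0.338 | p_ee: -0.676 0.479 0.373 | u: 8.438 5.300 3.635
step 36 | ang: -2.469 1.004 0.027 | dq: -1.026 -1.206 -0.337 | p_ee: -0.682 0.484 0.360 | u: 8.308 5.481 3.703
step 37 | ang: -2.488 0.980 0.020 | dq: -0.862 -1.138 -0.331 | p_ee: -0.688 0.489 0.347 | u: 8.174 5.623 3.750
step 38 | ang: -2.504 0.958 0.013 | dq: -0.721 -1.071 -0.323 | p_ee: -0.693 0.493 0.336 | u: 8.040 5.734 3.781
step 39 | ang: -2.517 0.938 0.007 | dq: -0.599 -1.005 -0.314 | p_ee: -0.697 0.496 0.325 | u: 7.908 5.819 3.800
step 40 | ang: -2.528 0.918 0.001 | dq: -0.494 -0.942 -0.303 | p_ee: -0.702 0.499 0.315 | u: 7.781 5.883 3.809
step 41 | ang: -2.537 0.900 -0.006 | dq: -0.405 -0.881 -0.291 | p_ee: -0.705 0.502 0.306 | u: 7.660 5.930 3.811
step 42 | ang: -2.544 0.883 -0.011 | dq: -0.328 -0.823 -0.280 | p_ee: -0.709 0.504 0.298 | u: 7.547 5.964 3.808
step 43 | ang: -2.550 0.868 -0.017 | dq: -0.262 -0.768 -0.268 | p_ee: -0.712 0.506 0.290 | u: 7.441 5.987 3.801
step 44 | ang: -2.555 0.853 -0.022 | dq: -0.206 -0.716 -0.256 | p_ee: -0.715 0.507 0.283 | u: 7.343 6.003 3.792
step 45 | ang: -2.558 0.839 -0.027 | dq: -0.158 -0.668 -0.245 | p_ee: -0.718 0.508 0.276 | u: 7.254 6.013 3.781
step 46 | ang: -2.561 0.826 -0.032 | dq: -0.117 -0.622 -0.235 | p_ee: -0.721 0.509 0.270 | u: 7.174 6.018 3.769
step 47 | ang: -2.563 0.814 -0.037 | dq: -0.082 -0.580 -0.225 | p_ee: -0.724 0.510 0.265 | u: 7.101 6.020 3.757
step 48 | ang: -2.564 0.803 -0.041 | dq: -0.052 -0.540 -0.215 | p_ee: -0.726 0.510 0.260 | u: 7.036 6.019 3.746
step 49 | ang: -2.565 0.793 -0.046 | dq: -0.028 -0.504 -0.206 | p_ee: -0.728 0.511 0.255 | u: 6.980 6.017 3.734
step 50 | ang: -2.565 0.783 -0.050 | dq: -0.008 -0.470 -0.197 | p_ee: -0.730 0.511 0.251
max |u| (N·m): 16.229


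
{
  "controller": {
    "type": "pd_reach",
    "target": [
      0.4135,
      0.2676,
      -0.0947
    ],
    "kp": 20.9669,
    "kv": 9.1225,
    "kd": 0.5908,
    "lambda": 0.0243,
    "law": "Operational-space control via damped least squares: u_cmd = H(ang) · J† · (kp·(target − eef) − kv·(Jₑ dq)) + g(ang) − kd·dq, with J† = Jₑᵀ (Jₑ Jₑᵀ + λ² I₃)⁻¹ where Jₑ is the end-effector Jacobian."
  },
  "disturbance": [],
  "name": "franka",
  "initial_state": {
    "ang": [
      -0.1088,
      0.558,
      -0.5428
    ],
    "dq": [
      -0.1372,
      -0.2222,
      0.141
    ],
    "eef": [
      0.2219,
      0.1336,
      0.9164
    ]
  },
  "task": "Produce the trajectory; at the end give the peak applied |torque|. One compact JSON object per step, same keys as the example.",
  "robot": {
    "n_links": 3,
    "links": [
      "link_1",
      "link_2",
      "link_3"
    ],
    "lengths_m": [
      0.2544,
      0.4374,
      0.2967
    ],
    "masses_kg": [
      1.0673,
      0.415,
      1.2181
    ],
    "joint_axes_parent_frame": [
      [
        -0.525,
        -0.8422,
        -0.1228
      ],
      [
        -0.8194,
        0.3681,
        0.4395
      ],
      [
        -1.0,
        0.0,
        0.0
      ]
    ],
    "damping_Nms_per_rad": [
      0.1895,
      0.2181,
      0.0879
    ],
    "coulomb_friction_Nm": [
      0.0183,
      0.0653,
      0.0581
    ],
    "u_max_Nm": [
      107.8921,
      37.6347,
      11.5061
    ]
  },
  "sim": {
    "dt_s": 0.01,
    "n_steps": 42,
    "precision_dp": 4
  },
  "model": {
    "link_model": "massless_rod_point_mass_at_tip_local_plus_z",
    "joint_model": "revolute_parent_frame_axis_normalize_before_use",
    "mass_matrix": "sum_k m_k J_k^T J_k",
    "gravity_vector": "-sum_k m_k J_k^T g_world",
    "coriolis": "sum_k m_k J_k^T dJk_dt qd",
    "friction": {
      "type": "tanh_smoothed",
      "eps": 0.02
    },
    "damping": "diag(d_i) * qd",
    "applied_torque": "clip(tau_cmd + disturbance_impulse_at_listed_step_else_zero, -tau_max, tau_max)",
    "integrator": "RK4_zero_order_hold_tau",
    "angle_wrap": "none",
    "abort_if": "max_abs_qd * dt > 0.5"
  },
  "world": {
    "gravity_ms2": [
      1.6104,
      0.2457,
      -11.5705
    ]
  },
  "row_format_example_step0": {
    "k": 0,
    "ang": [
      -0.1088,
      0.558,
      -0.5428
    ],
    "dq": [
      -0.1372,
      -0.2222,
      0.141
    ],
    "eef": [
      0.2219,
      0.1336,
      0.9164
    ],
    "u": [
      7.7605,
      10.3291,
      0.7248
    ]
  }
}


{"k":1,"ang":[-0.1091,0.5595,-0.5504],"dq":[0.067,0.5207,-1.6304],"eef":[0.2228,0.1322,0.9157],"u":[7.2625,8.5769,1.7439]}
{"k":2,"ang":[-0.1079,0.5672,-0.5718],"dq":[0.1781,1.0123,-2.6391],"eef":[0.224,0.1314,0.9133],"u":[6.6477,6.9983,2.1936]}
{"k":3,"ang":[-0.1058,0.579,-0.601],"dq":[0.2317,1.3438,-3.1862],"eef":[0.2254,0.1313,0.9097],"u":[6.0185,5.5868,2.325]}
{"k":4,"ang":[-0.1034,0.5936,-0.6343],"dq":[0.2507,1.5752,-3.4637],"eef":[0.2272,0.1319,0.9052],"u":[5.4318,4.3312,2.2895]}
{"k":5,"ang":[-0.1009,0.6102,-0.6695],"dq":[0.249,1.744,-3.588],"eef":[0.2292,0.1332,0.8999],"u":[4.911,3.2157,2.1751]}
{"k":6,"ang":[-0.0985,0.6283,-0.7056],"dq":[0.2346,1.8725,-3.6261],"eef":[0.2313,0.1351,0.8941],"u":[4.4613,2.2239,2.03]}
{"k":7,"ang":[-0.0963,0.6475,-0.7418],"dq":[0.2125,1.974,-3.6159],"eef":[0.2337,0.1377,0.8878],"u":[4.0792,1.3403,1.8798]}
{"k":8,"ang":[-0.0943,0.6677,-0.7778],"dq":[0.1853,2.0564,-3.5786],"eef":[0.2363,0.1406,0.8811],"u":[3.7582,0.5515,1.7372]}
{"k":9,"ang":[-0.0926,0.6886,-0.8133],"dq":[0.1547,2.1247,-3.5262],"eef":[0.239,0.144,0.874],"u":[3.4908,-0.1544,1.6081]}
{"k":10,"ang":[-0.0912,0.7101,-0.8482],"dq":[0.1216,2.1822,-3.4654],"eef":[0.2419,0.1478,0.8666],"u":[3.2699,-0.7874,1.4947]}
{"k":11,"ang":[-0.0902,0.7322,-0.8825],"dq":[0.0867,2.231,-3.4002],"eef":[0.2449,0.1519,0.8588],"u":[3.0889,-1.3562,1.3973]}
{"k":12,"ang":[-0.0895,0.7547,-0.9162],"dq":[0.0504,2.2727,-3.3325],"eef":[0.2481,0.1561,0.8507],"u":[2.9421,-1.8682,1.315]}
{"k":13,"ang":[-0.0892,0.7776,-0.9492],"dq":[0.0129,2.3084,-3.2639],"eef":[0.2513,0.1606,0.8424],"u":[2.8244,-2.3299,1.2465]}
{"k":14,"ang":[-0.0892,0.8008,-0.9815],"dq":[-0.0252,2.3391,-3.1953],"eef":[0.2547,0.1652,0.8337],"u":[2.7298,-2.7467,1.1908]}
{"k":15,"ang":[-0.0897,0.8243,-1.0131],"dq":[-0.0641,2.3653,-3.1268],"eef":[0.2581,0.17,0.8249],"u":[2.6554,-3.1235,1.146]}
{"k":16,"ang":[-0.0905,0.8481,-1.044],"dq":[-0.1037,2.3876,-3.0581],"eef":[0.2616,0.1748,0.8158],"u":[2.5995,-3.4644,1.1105]}
{"k":17,"ang":[-0.0917,0.8721,-1.0742],"dq":[-0.1441,2.4064,-2.9896],"eef":[0.2651,0.1796,0.8065],"u":[2.5595,-3.773,1.083]}
{"k":18,"ang":[-0.0934,0.8962,-1.1037],"dq":[-0.1851,2.4223,-2.9211],"eef":[0.2686,0.1845,0.7971],"u":[2.5331,-4.0525,1.0623]}
{"k":19,"ang":[-0.0954,0.9205,-1.1326],"dq":[-0.2267,2.4354,-2.8529],"eef":[0.2722,0.1894,0.7874],"u":[2.5182,-4.3056,1.0472]}
{"k":20,"ang":[-0.0979,0.9449,-1.1608],"dq":[-0.2689,2.446,-2.7848],"eef":[0.2758,0.1942,0.7776],"u":[2.5131,-4.5347,1.0369]}
{"k":21,"ang":[-0.1008,0.9694,-1.1883],"dq":[-0.3116,2.4544,-2.7169],"eef":[0.2794,0.199,0.7676],"u":[2.5162,-4.7419,1.0304]}
{"k":22,"ang":[-0.1042,0.994,-1.2151],"dq":[-0.3547,2.4608,-2.6492],"eef":[0.283,0.2038,0.7575],"u":[2.5264,-4.929,1.027]}
{"k":23,"ang":[-0.1079,1.0186,-1.2413],"dq":[-0.3983,2.4653,-2.5817],"eef":[0.2866,0.2085,0.7473],"u":[2.5424,-5.0975,1.0259]}
{"k":24,"ang":[-0.1121,1.0432,-1.2667],"dq":[-0.4422,2.468,-2.5145],"eef":[0.2901,0.2131,0.7369],"u":[2.5634,-5.2489,1.0266]}
{"k":25,"ang":[-0.1168,1.0679,-1.2915],"dq":[-0.4865,2.4691,-2.4475],"eef":[0.2936,0.2176,0.7265],"u":[2.5883,-5.3843,1.0286]}
{"k":26,"ang":[-0.1219,1.0926,-1.3157],"dq":[-0.5311,2.4686,-2.3808],"eef":[0.2971,0.222,0.716],"u":[2.6164,-5.5049,1.0315]}
{"k":27,"ang":[-0.1274,1.1173,-1.3392],"dq":[-0.5761,2.4666,-2.3144],"eef":[0.3005,0.2263,0.7054],"u":[2.6472,-5.6115,1.0348]}
{"k":28,"ang":[-0.1334,1.1419,-1.362],"dq":[-0.6212,2.4631,-2.2485],"eef":[0.3039,0.2305,0.6948],"u":[2.6799,-5.705,1.0382]}
{"k":29,"ang":[-0.1398,1.1665,-1.3841],"dq":[-0.6665,2.4583,-2.1829],"eef":[0.3072,0.2345,0.6841],"u":[2.7142,-5.786,1.0416]}
{"k":30,"ang":[-0.1467,1.1911,-1.4056],"dq":[-0.7121,2.4521,-2.1179],"eef":[0.3105,0.2385,0.6733],"u":[2.7495,-5.8553,1.0446]}
{"k":31,"ang":[-0.1541,1.2156,-1.4265],"dq":[-0.7577,2.4445,-2.0534],"eef":[0.3136,0.2423,0.6626],"u":[2.7855,-5.9133,1.0472]}
{"k":32,"ang":[-0.1619,1.24,-1.4467],"dq":[-0.8033,2.4356,-1.9896],"eef":[0.3167,0.246,0.6519],"u":[2.8218,-5.9606,1.0493]}
{"k":33,"ang":[-0.1701,1.2643,-1.4663],"dq":[-0.849,2.4254,-1.9264],"eef":[0.3198,0.2495,0.6411],"u":[2.8581,-5.9975,1.0507]}
{"k":34,"ang":[-0.1788,1.2885,-1.4852],"dq":[-0.8947,2.4139,-1.864],"eef":[0.3227,0.253,0.6304],"u":[2.8942,-6.0246,1.0514]}
{"k":35,"ang":[-0.188,1.3125,-1.5036],"dq":[-0.9402,2.401,-1.8024],"eef":[0.3255,0.2562,0.6196],"u":[2.9298,-6.042,1.0514]}
{"k":36,"ang":[-0.1976,1.3365,-1.5213],"dq":[-0.9856,2.3868,-1.7417],"eef":[0.3282,0.2594,0.609],"u":[2.9649,-6.0503,1.0507]}
{"k":37,"ang":[-0.2077,1.3603,-1.5384],"dq":[-1.0308,2.3713,-1.682],"eef":[0.3309,0.2624,0.5983],"u":[2.9991,-6.0496,1.0494]}
{"k":38,"ang":[-0.2183,1.3839,-1.5549],"dq":[-1.0758,2.3544,-1.6234],"eef":[0.3334,0.2653,0.5878],"u":[3.0324,-6.0402,1.0475]}
{"k":39,"ang":[-0.2292,1.4074,-1.5709],"dq":[-1.1203,2.3362,-1.5659],"eef":[0.3358,0.268,0.5773],"u":[3.0647,-6.0224,1.0451]}
{"k":40,"ang":[-0.2407,1.4306,-1.5862],"dq":[-1.1645,2.3167,-1.5095],"eef":[0.3382,0.2706,0.5668],"u":[3.0958,-5.9964,1.0423]}
{"k":41,"ang":[-0.2525,1.4537,-1.6011],"dq":[-1.2082,2.2959,-1.4544],"eef":[0.3404,0.2731,0.5565],"u":[3.1259,-5.9625,1.0391]}
{"k":42,"ang":[-0.2648,1.4765,-1.6153],"dq":[-1.2514,2.2737,-1.4006],"eef":[0.3425,0.2754,0.5462]}
{"summary": "max |u| (N\u00b7m): 10.3291"}
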